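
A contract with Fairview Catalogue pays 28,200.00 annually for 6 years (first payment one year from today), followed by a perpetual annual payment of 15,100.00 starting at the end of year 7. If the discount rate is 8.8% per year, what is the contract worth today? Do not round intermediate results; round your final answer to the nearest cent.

230708.51

PV of 6-year annuity: 28,200.00 × [1 − (1+0.088)^−6] / 0.088 = 127260.79922
Perpetuity value at year 6: 15,100.00 / 0.088 = 171590.90909
PV of perpetuity: 171590.90909 / (1+0.088)^6 = 103447.71518
Total PV = 127260.79922 + 103447.71518 = 230708.51440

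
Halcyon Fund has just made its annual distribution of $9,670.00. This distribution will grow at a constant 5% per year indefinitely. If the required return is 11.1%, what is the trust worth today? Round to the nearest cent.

$166450.82

D₁ = D₀ × (1 + g) = $9,670.00 × 1.05 = $10,153.5000
Growing perpetuity: P = D₁ / (r − g) = $10,153.5000 / (0.111 − 0.05) = $166,450.82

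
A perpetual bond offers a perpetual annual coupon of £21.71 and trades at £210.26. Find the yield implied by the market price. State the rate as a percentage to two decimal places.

P = C/r ⇒ r = C/P = £21.71/£210.26 = 0.103253

10.33%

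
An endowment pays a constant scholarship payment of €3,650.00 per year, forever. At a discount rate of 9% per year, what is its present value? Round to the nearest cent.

€40555.56

Level perpetuity: PV = C / r = €3,650.00 / 0.09 = €40,555.56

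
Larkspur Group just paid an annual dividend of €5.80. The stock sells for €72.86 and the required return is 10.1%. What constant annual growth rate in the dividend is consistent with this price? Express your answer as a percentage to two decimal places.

1.98%

P = D₀(1+g)/(r−g) ⇒ P(r−g) = D₀(1+g) ⇒ g(P+D₀) = P·r − D₀
g = (P·r − D₀)/(P + D₀) = (€72.86×0.101 − €5.80) / (€72.86 + €5.80) = 0.019818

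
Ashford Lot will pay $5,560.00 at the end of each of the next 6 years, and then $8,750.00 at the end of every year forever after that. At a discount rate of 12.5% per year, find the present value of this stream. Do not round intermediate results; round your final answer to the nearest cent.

$57068.26

PV of 6-year annuity: $5,560.00 × [1 − (1+0.125)^−6] / 0.125 = 22539.34220
Perpetuity value at year 6: $8,750.00 / 0.125 = 70000.00000
PV of perpetuity: 70000.00000 / (1+0.125)^6 = 34528.91290
Total PV = 22539.34220 + 34528.91290 = 57068.25510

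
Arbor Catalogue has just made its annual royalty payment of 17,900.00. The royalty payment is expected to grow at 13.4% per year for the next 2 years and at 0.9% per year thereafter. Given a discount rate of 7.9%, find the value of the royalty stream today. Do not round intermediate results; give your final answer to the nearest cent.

323573.61

D_1 = 20298.60000
D_2 = 23018.61240
Terminal value at year 2: TV = D_2×(1+g_2)/(r−g_2) = 23225.77991/0.07 = 331796.85588
P_0 = D_1/(1+r)^1 + D_2/(1+r)^2 + TV/(1+r)^2
    = 18812.41891 + 19771.34665 + 284989.83963 = 323573.60519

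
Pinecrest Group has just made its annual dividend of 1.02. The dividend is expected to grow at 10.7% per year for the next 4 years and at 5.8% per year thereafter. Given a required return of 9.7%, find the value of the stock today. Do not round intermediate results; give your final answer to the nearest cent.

32.87

D_1 = 1.12914
D_2 = 1.24996
D_3 = 1.38370
D_4 = 1.53176
Terminal value at year 4: TV = D_4×(1+g_2)/(r−g_2) = 1.62060/0.039 = 41.55389
P_0 = D_1/(1+r)^1 + D_2/(1+r)^2 + D_3/(1+r)^3 + D_4/(1+r)^4 + TV/(1+r)^4
    = 1.02930 + 1.03868 + 1.04815 + 1.05770 + 28.69361 = 32.86744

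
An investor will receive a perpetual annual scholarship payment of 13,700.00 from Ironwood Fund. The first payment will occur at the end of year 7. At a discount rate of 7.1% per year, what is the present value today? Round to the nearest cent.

Value at end of year 6: C / r = 13,700.00 / 0.071 = 192,957.7465
Discount to today: PV = 192,957.7465 / (1 + 0.071)^6 = 192,957.7465 / 1.509165 = 127,857.26

127857.26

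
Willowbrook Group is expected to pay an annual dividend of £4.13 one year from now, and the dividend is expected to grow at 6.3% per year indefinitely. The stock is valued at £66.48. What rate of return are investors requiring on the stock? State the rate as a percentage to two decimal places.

12.51%

P = D₁/(r − g) ⇒ r = D₁/P + g = £4.1300/£66.48 + 0.063 = 0.062124 + 0.063 = 0.125124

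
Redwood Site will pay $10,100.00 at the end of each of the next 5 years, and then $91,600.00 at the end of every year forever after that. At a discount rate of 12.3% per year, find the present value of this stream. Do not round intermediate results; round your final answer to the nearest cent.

$453096.57

PV of 5-year annuity: $10,100.00 × [1 − (1+0.123)^−5] / 0.123 = 36139.27177
Perpetuity value at year 5: $91,600.00 / 0.123 = 744715.44715
PV of perpetuity: 744715.44715 / (1+0.123)^5 = 416957.29918
Total PV = 36139.27177 + 416957.29918 = 453096.57095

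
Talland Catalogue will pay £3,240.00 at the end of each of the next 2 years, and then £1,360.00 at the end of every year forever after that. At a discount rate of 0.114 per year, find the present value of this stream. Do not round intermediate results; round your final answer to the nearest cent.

PV of 2-year annuity: £3,240.00 × [1 − (1+0.114)^−2] / 0.114 = 5519.24422
Perpetuity value at year 2: £1,360.00 / 0.114 = 11929.82456
PV of perpetuity: 11929.82456 / (1+0.114)^2 = 9613.10477
Total PV = 5519.24422 + 9613.10477 = 15132.34899

£15132.35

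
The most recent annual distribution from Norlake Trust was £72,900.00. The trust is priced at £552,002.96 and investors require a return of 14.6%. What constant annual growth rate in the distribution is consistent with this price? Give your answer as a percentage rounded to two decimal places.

1.23%

P = D₀(1+g)/(r−g) ⇒ P(r−g) = D₀(1+g) ⇒ g(P+D₀) = P·r − D₀
g = (P·r − D₀)/(P + D₀) = (£552,002.96×0.146 − £72,900.00) / (£552,002.96 + £72,900.00) = 0.012310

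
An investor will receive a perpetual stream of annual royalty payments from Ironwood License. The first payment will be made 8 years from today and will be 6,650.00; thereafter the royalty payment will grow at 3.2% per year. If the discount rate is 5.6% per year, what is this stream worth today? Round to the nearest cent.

189218.23

Value at end of year 7: C₁ / (r − g) = 6,650.00 / (0.056 − 0.032) = 277,083.3333
Discount to today: PV = 277,083.3333 / (1 + 0.056)^7 = 277,083.3333 / 1.464359 = 189,218.23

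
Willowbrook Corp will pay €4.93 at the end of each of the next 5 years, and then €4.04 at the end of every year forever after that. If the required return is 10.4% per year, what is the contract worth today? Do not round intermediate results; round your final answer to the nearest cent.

PV of 5-year annuity: €4.93 × [1 − (1+0.104)^−5] / 0.104 = 18.49916
Perpetuity value at year 5: €4.04 / 0.104 = 38.84615
PV of perpetuity: 38.84615 / (1+0.104)^5 = 23.68660
Total PV = 18.49916 + 23.68660 = 42.18576

€42.19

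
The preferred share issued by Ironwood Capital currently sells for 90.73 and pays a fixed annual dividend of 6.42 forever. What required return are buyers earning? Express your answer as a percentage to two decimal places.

7.08%

P = C/r ⇒ r = C/P = 6.42/90.73 = 0.070759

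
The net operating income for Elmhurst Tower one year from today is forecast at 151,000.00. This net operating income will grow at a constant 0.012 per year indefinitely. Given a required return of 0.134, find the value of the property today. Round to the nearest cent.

1237704.92

Growing perpetuity: P = D₁ / (r − g) = 151,000.0000 / (0.134 − 0.012) = 1,237,704.92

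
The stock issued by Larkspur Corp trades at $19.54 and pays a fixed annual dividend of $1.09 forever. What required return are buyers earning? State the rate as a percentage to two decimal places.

5.58%

P = C/r ⇒ r = C/P = $1.09/$19.54 = 0.055783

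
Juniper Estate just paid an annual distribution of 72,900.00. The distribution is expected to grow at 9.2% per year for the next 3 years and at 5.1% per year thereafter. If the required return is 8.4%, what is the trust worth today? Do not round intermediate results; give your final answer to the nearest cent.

D_1 = 79606.80000
D_2 = 86930.62560
D_3 = 94928.24316
Terminal value at year 3: TV = D_3×(1+g_2)/(r−g_2) = 99769.58356/0.033 = 3023320.71382
P_0 = D_1/(1+r)^1 + D_2/(1+r)^2 + D_3/(1+r)^3 + TV/(1+r)^3
    = 73438.00738 + 73979.98529 + 74525.96305 + 2373539.00488 = 2595482.96060

2595482.96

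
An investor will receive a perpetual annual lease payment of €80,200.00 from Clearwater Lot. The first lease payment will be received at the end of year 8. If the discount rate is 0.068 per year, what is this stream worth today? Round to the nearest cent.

Value at end of year 7: C / r = €80,200.00 / 0.068 = €1,179,411.7647
Discount to today: PV = €1,179,411.7647 / (1 + 0.068)^7 = €1,179,411.7647 / 1.584889 = €744,160.62

€744160.62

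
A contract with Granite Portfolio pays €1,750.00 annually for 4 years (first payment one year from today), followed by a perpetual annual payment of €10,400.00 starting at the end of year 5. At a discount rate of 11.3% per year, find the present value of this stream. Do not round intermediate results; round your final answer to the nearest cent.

€65370.24

PV of 4-year annuity: €1,750.00 × [1 − (1+0.113)^−4] / 0.113 = 5394.68602
Perpetuity value at year 4: €10,400.00 / 0.113 = 92035.39823
PV of perpetuity: 92035.39823 / (1+0.113)^4 = 59975.54988
Total PV = 5394.68602 + 59975.54988 = 65370.23590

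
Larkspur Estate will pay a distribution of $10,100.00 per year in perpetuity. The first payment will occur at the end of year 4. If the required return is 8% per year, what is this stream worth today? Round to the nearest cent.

Value at end of year 3: C / r = $10,100.00 / 0.08 = $126,250.0000
Discount to today: PV = $126,250.0000 / (1 + 0.08)^3 = $126,250.0000 / 1.259712 = $100,221.32

$100221.32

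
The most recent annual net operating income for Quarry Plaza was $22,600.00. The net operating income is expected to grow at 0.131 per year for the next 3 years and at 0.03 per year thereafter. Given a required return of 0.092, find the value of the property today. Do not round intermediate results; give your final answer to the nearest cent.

D_1 = 25560.60000
D_2 = 28909.03860
D_3 = 32696.12266
Terminal value at year 3: TV = D_3×(1+g_2)/(r−g_2) = 33677.00634/0.062 = 543177.52155
P_0 = D_1/(1+r)^1 + D_2/(1+r)^2 + D_3/(1+r)^3 + TV/(1+r)^3
    = 23407.14286 + 24243.11224 + 25108.93768 + 417132.35182 = 489891.54460

$489891.54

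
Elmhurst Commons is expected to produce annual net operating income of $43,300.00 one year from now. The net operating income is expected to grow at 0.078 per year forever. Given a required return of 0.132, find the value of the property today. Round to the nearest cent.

Growing perpetuity: P = D₁ / (r − g) = $43,300.0000 / (0.132 − 0.078) = $801,851.85

$801851.85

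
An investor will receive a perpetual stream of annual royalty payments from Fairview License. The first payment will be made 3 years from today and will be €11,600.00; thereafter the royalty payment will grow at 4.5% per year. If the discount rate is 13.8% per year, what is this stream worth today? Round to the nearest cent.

Value at end of year 2: C₁ / (r − g) = €11,600.00 / (0.138 − 0.045) = €124,731.1828
Discount to today: PV = €124,731.1828 / (1 + 0.138)^2 = €124,731.1828 / 1.295044 = €96,314.24

€96314.24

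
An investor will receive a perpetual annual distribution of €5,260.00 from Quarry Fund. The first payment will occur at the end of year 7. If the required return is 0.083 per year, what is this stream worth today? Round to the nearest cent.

€39276.87

Value at end of year 6: C / r = €5,260.00 / 0.083 = €63,373.4940
Discount to today: PV = €63,373.4940 / (1 + 0.083)^6 = €63,373.4940 / 1.613507 = €39,276.87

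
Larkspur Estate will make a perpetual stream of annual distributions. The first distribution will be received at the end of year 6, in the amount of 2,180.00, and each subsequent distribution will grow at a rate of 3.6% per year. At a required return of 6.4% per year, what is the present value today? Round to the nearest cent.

Value at end of year 5: C₁ / (r − g) = 2,180.00 / (0.064 − 0.036) = 77,857.1429
Discount to today: PV = 77,857.1429 / (1 + 0.064)^5 = 77,857.1429 / 1.363666 = 57,093.98

57093.98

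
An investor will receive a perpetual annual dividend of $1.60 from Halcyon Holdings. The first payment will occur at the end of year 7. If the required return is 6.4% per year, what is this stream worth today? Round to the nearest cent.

Value at end of year 6: C / r = $1.60 / 0.064 = $25.0000
Discount to today: PV = $25.0000 / (1 + 0.064)^6 = $25.0000 / 1.450941 = $17.23

$17.23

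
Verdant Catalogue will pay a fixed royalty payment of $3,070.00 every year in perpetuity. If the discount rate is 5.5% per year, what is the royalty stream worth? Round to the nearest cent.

$55818.18

Level perpetuity: PV = C / r = $3,070.00 / 0.055 = $55,818.18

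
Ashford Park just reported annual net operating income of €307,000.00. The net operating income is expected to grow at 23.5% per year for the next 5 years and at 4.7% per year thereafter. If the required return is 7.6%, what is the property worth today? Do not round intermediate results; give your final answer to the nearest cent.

€24443348.06

D_1 = 379145.00000
D_2 = 468244.07500
D_3 = 578281.43263
D_4 = 714177.56929
D_5 = 882009.29808
Terminal value at year 5: TV = D_5×(1+g_2)/(r−g_2) = 923463.73509/0.029 = 31843577.07190
P_0 = D_1/(1+r)^1 + D_2/(1+r)^2 + D_3/(1+r)^3 + D_4/(1+r)^4 + D_5/(1+r)^5 + TV/(1+r)^5
    = 352365.24164 + 404434.08310 + 464197.11211 + 532791.29504 + 611521.60722 + 22078038.71590 = 24443348.05501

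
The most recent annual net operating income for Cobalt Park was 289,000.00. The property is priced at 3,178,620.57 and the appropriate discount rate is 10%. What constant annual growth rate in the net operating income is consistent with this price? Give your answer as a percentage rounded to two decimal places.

P = D₀(1+g)/(r−g) ⇒ P(r−g) = D₀(1+g) ⇒ g(P+D₀) = P·r − D₀
g = (P·r − D₀)/(P + D₀) = (3,178,620.57×0.1 − 289,000.00) / (3,178,620.57 + 289,000.00) = 0.008323

0.83%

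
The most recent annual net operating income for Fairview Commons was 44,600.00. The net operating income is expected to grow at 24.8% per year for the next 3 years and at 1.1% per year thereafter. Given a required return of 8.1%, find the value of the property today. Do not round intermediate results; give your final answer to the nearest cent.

1170747.60

D_1 = 55660.80000
D_2 = 69464.67840
D_3 = 86691.91864
Terminal value at year 3: TV = D_3×(1+g_2)/(r−g_2) = 87645.52975/0.07 = 1252078.99640
P_0 = D_1/(1+r)^1 + D_2/(1+r)^2 + D_3/(1+r)^3 + TV/(1+r)^3
    = 51490.10176 + 59444.63182 + 68628.03007 + 991184.83431 = 1170747.59796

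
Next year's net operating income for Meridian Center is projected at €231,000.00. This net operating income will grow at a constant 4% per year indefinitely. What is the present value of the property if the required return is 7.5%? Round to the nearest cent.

Growing perpetuity: P = D₁ / (r − g) = €231,000.0000 / (0.075 − 0.04) = €6,600,000.00

€6600000.00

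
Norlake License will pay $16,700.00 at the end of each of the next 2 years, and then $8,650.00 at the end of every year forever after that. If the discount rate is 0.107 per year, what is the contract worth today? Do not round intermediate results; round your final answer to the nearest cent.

PV of 2-year annuity: $16,700.00 × [1 − (1+0.107)^−2] / 0.107 = 28713.47563
Perpetuity value at year 2: $8,650.00 / 0.107 = 80841.12150
PV of perpetuity: 80841.12150 / (1+0.107)^2 = 65968.57274
Total PV = 28713.47563 + 65968.57274 = 94682.04837

$94682.05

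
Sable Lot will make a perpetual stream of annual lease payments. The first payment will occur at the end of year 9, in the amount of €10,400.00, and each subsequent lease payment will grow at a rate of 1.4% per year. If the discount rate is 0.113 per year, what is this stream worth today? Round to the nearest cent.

Value at end of year 8: C₁ / (r − g) = €10,400.00 / (0.113 − 0.014) = €105,050.5051
Discount to today: PV = €105,050.5051 / (1 + 0.113)^8 = €105,050.5051 / 2.354840 = €44,610.47

€44610.47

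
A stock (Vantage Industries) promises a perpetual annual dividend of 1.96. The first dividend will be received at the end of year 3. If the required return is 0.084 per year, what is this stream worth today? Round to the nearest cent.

Value at end of year 2: C / r = 1.96 / 0.084 = 23.3333
Discount to today: PV = 23.3333 / (1 + 0.084)^2 = 23.3333 / 1.175056 = 19.86

19.86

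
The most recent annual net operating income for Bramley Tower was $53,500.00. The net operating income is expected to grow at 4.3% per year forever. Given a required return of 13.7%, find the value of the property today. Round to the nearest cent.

$593622.34

D₁ = D₀ × (1 + g) = $53,500.00 × 1.043 = $55,800.5000
Growing perpetuity: P = D₁ / (r − g) = $55,800.5000 / (0.137 − 0.043) = $593,622.34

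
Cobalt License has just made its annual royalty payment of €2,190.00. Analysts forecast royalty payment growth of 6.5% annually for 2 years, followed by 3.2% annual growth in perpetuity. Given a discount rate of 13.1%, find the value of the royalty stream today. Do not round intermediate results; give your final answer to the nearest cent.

€24246.49

D_1 = 2332.35000
D_2 = 2483.95275
Terminal value at year 2: TV = D_2×(1+g_2)/(r−g_2) = 2563.43924/0.099 = 25893.32564
P_0 = D_1/(1+r)^1 + D_2/(1+r)^2 + TV/(1+r)^2
    = 2062.20159 + 1941.86092 + 20242.42893 = 24246.49144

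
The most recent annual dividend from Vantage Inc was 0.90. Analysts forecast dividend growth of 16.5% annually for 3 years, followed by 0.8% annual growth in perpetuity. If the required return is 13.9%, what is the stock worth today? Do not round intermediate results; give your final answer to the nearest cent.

D_1 = 1.04850
D_2 = 1.22150
D_3 = 1.42305
Terminal value at year 3: TV = D_3×(1+g_2)/(r−g_2) = 1.43443/0.131 = 10.94988
P_0 = D_1/(1+r)^1 + D_2/(1+r)^2 + D_3/(1+r)^3 + TV/(1+r)^3
    = 0.92054 + 0.94156 + 0.96305 + 7.41034 = 10.23550

10.24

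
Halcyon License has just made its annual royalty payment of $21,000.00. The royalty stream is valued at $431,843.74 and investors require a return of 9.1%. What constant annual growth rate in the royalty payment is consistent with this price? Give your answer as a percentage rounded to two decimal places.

P = D₀(1+g)/(r−g) ⇒ P(r−g) = D₀(1+g) ⇒ g(P+D₀) = P·r − D₀
g = (P·r − D₀)/(P + D₀) = ($431,843.74×0.091 − $21,000.00) / ($431,843.74 + $21,000.00) = 0.040406

4.04%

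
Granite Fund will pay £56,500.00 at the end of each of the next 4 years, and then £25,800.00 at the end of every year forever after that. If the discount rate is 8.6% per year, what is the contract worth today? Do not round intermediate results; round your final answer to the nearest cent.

PV of 4-year annuity: £56,500.00 × [1 − (1+0.086)^−4] / 0.086 = 184662.87823
Perpetuity value at year 4: £25,800.00 / 0.086 = 300000.00000
PV of perpetuity: 300000.00000 / (1+0.086)^4 = 215676.06622
Total PV = 184662.87823 + 215676.06622 = 400338.94445

£400338.94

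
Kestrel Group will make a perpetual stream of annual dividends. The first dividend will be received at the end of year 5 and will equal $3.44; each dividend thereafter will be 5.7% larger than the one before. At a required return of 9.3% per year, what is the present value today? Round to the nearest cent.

$66.95

Value at end of year 4: C₁ / (r − g) = $3.44 / (0.093 − 0.057) = $95.5556
Discount to today: PV = $95.5556 / (1 + 0.093)^4 = $95.5556 / 1.427186 = $66.95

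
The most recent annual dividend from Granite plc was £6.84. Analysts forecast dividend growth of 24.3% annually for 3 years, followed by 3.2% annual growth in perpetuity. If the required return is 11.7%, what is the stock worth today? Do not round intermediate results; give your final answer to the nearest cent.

D_1 = 8.50212
D_2 = 10.56814
D_3 = 13.13619
Terminal value at year 3: TV = D_3×(1+g_2)/(r−g_2) = 13.55655/0.085 = 159.48883
P_0 = D_1/(1+r)^1 + D_2/(1+r)^2 + D_3/(1+r)^3 + TV/(1+r)^3
    = 7.61157 + 8.47017 + 9.42562 + 114.43813 = 139.94548

£139.95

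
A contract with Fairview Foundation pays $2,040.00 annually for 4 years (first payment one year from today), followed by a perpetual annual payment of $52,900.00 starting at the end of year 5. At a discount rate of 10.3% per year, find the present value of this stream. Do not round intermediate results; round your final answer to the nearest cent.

$353414.31

PV of 4-year annuity: $2,040.00 × [1 − (1+0.103)^−4] / 0.103 = 6424.75369
Perpetuity value at year 4: $52,900.00 / 0.103 = 513592.23301
PV of perpetuity: 513592.23301 / (1+0.103)^4 = 346989.55150
Total PV = 6424.75369 + 346989.55150 = 353414.30519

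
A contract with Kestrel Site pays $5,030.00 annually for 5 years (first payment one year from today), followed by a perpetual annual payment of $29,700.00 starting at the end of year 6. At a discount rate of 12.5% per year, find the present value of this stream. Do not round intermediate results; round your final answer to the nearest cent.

$149760.78

PV of 5-year annuity: $5,030.00 × [1 − (1+0.125)^−5] / 0.125 = 17909.65876
Perpetuity value at year 5: $29,700.00 / 0.125 = 237600.00000
PV of perpetuity: 237600.00000 / (1+0.125)^5 = 131851.12026
Total PV = 17909.65876 + 131851.12026 = 149760.77901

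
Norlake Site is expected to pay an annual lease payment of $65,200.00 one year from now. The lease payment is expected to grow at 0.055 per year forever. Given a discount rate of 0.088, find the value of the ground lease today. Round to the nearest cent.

$1975757.58

Growing perpetuity: P = D₁ / (r − g) = $65,200.0000 / (0.088 − 0.055) = $1,975,757.58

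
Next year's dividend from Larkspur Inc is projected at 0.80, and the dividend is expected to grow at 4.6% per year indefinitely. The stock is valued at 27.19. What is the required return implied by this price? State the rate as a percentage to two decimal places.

7.54%

P = D₁/(r − g) ⇒ r = D₁/P + g = 0.8000/27.19 + 0.046 = 0.029423 + 0.046 = 0.075423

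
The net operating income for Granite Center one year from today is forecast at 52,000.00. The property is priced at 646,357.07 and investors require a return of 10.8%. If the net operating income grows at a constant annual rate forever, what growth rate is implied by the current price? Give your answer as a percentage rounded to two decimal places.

2.75%

P = D₁/(r−g) ⇒ g = r − D₁/P = 0.108 − 52,000.00/646,357.07 = 0.027549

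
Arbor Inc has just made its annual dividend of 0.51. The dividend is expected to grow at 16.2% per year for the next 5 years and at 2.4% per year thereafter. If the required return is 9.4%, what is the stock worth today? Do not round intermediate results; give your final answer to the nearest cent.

13.15

D_1 = 0.59262
D_2 = 0.68862
D_3 = 0.80018
D_4 = 0.92981
D_5 = 1.08044
Terminal value at year 5: TV = D_5×(1+g_2)/(r−g_2) = 1.10637/0.07 = 15.80530
P_0 = D_1/(1+r)^1 + D_2/(1+r)^2 + D_3/(1+r)^3 + D_4/(1+r)^4 + D_5/(1+r)^5 + TV/(1+r)^5
    = 0.54170 + 0.57537 + 0.61113 + 0.64912 + 0.68947 + 10.08593 = 13.15273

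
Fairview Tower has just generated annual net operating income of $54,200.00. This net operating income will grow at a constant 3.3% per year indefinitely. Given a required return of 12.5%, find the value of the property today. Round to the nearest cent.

D₁ = D₀ × (1 + g) = $54,200.00 × 1.033 = $55,988.6000
Growing perpetuity: P = D₁ / (r − g) = $55,988.6000 / (0.125 − 0.033) = $608,571.74

$608571.74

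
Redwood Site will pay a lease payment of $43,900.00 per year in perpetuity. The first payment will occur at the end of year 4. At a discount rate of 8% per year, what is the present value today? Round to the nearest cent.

Value at end of year 3: C / r = $43,900.00 / 0.08 = $548,750.0000
Discount to today: PV = $548,750.0000 / (1 + 0.08)^3 = $548,750.0000 / 1.259712 = $435,615.44

$435615.44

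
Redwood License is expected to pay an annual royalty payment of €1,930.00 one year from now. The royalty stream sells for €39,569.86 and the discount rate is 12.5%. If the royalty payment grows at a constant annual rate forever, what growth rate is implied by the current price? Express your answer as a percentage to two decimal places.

P = D₁/(r−g) ⇒ g = r − D₁/P = 0.125 − €1,930.00/€39,569.86 = 0.076226

7.62%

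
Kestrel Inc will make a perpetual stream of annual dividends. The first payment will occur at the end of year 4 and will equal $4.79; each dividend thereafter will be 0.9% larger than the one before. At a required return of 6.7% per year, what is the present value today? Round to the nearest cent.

Value at end of year 3: C₁ / (r − g) = $4.79 / (0.067 − 0.009) = $82.5862
Discount to today: PV = $82.5862 / (1 + 0.067)^3 = $82.5862 / 1.214768 = $67.99

$67.99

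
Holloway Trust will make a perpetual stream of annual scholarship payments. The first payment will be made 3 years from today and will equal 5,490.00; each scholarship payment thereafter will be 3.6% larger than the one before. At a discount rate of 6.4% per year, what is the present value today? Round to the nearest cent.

Value at end of year 2: C₁ / (r − g) = 5,490.00 / (0.064 − 0.036) = 196,071.4286
Discount to today: PV = 196,071.4286 / (1 + 0.064)^2 = 196,071.4286 / 1.132096 = 173,193.29

173193.29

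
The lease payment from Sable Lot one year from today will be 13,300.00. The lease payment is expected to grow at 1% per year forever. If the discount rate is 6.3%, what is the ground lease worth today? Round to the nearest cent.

Growing perpetuity: P = D₁ / (r − g) = 13,300.0000 / (0.063 − 0.01) = 250,943.40

250943.40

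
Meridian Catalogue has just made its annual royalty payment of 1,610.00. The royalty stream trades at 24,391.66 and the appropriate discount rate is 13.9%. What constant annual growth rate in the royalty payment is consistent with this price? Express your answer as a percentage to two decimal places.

6.85%

P = D₀(1+g)/(r−g) ⇒ P(r−g) = D₀(1+g) ⇒ g(P+D₀) = P·r − D₀
g = (P·r − D₀)/(P + D₀) = (24,391.66×0.139 − 1,610.00) / (24,391.66 + 1,610.00) = 0.068474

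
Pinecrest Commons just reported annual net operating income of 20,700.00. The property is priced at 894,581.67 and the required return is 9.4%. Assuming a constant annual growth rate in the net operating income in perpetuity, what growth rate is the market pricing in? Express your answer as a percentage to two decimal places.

6.93%

P = D₀(1+g)/(r−g) ⇒ P(r−g) = D₀(1+g) ⇒ g(P+D₀) = P·r − D₀
g = (P·r − D₀)/(P + D₀) = (894,581.67×0.094 − 20,700.00) / (894,581.67 + 20,700.00) = 0.069258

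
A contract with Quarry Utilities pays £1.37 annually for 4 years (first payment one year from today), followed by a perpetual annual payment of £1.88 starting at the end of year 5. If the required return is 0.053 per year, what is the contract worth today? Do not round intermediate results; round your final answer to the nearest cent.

PV of 4-year annuity: £1.37 × [1 − (1+0.053)^−4] / 0.053 = 4.82429
Perpetuity value at year 4: £1.88 / 0.053 = 35.47170
PV of perpetuity: 35.47170 / (1+0.053)^4 = 28.85151
Total PV = 4.82429 + 28.85151 = 33.67580

£33.68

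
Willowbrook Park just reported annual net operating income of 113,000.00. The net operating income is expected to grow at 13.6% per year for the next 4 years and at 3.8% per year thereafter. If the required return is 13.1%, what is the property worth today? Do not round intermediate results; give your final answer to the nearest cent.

1740694.70

D_1 = 128368.00000
D_2 = 145826.04800
D_3 = 165658.39053
D_4 = 188187.93164
Terminal value at year 4: TV = D_4×(1+g_2)/(r−g_2) = 195339.07304/0.093 = 2100420.14024
P_0 = D_1/(1+r)^1 + D_2/(1+r)^2 + D_3/(1+r)^3 + D_4/(1+r)^4 + TV/(1+r)^4
    = 113499.55791 + 114001.32431 + 114505.30894 + 115011.52162 + 1283676.98328 = 1740694.69606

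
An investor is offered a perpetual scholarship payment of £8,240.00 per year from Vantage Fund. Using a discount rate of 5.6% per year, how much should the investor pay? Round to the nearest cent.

Level perpetuity: PV = C / r = £8,240.00 / 0.056 = £147,142.86

£147142.86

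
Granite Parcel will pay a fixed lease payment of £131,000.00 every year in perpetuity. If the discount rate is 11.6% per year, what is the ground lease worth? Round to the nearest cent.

Level perpetuity: PV = C / r = £131,000.00 / 0.116 = £1,129,310.34

£1129310.34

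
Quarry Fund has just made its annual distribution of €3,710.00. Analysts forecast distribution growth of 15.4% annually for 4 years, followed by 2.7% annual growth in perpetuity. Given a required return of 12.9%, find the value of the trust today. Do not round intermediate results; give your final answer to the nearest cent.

D_1 = 4281.34000
D_2 = 4940.66636
D_3 = 5701.52898
D_4 = 6579.56444
Terminal value at year 4: TV = D_4×(1+g_2)/(r−g_2) = 6757.21268/0.102 = 66247.18316
P_0 = D_1/(1+r)^1 + D_2/(1+r)^2 + D_3/(1+r)^3 + D_4/(1+r)^4 + TV/(1+r)^4
    = 3792.15235 + 3876.12383 + 3961.95474 + 4049.68625 + 40774.78212 = 56454.69929

€56454.70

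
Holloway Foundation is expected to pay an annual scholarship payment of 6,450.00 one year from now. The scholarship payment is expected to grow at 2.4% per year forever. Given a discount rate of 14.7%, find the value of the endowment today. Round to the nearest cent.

Growing perpetuity: P = D₁ / (r − g) = 6,450.0000 / (0.147 − 0.024) = 52,439.02

52439.02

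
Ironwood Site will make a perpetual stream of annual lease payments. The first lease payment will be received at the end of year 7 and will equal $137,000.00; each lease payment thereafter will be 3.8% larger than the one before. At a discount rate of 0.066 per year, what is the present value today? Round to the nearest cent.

Value at end of year 6: C₁ / (r − g) = $137,000.00 / (0.066 − 0.038) = $4,892,857.1429
Discount to today: PV = $4,892,857.1429 / (1 + 0.066)^6 = $4,892,857.1429 / 1.467382 = $3,334,412.36

$3334412.36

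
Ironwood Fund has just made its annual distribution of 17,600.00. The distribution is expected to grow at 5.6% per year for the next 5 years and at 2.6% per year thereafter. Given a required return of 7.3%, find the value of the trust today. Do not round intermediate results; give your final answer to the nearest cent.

D_1 = 18585.60000
D_2 = 19626.39360
D_3 = 20725.47164
D_4 = 21886.09805
D_5 = 23111.71954
Terminal value at year 5: TV = D_5×(1+g_2)/(r−g_2) = 23712.62425/0.047 = 504523.92027
P_0 = D_1/(1+r)^1 + D_2/(1+r)^2 + D_3/(1+r)^3 + D_4/(1+r)^4 + D_5/(1+r)^5 + TV/(1+r)^5
    = 17321.15564 + 17046.72913 + 16776.65047 + 16510.85079 + 16249.26229 + 354717.93851 = 438622.58683

438622.59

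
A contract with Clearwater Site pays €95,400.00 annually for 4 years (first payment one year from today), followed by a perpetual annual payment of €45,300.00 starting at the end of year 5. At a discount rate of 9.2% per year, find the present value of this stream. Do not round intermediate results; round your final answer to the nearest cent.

€653991.29

PV of 4-year annuity: €95,400.00 × [1 − (1+0.092)^−4] / 0.092 = 307717.34202
Perpetuity value at year 4: €45,300.00 / 0.092 = 492391.30435
PV of perpetuity: 492391.30435 / (1+0.092)^4 = 346273.95012
Total PV = 307717.34202 + 346273.95012 = 653991.29214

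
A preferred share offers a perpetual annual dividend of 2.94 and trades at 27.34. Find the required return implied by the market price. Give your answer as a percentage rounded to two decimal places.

P = C/r ⇒ r = C/P = 2.94/27.34 = 0.107535

10.75%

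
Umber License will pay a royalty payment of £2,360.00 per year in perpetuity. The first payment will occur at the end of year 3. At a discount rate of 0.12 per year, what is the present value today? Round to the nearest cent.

Value at end of year 2: C / r = £2,360.00 / 0.12 = £19,666.6667
Discount to today: PV = £19,666.6667 / (1 + 0.12)^2 = £19,666.6667 / 1.254400 = £15,678.15

£15678.15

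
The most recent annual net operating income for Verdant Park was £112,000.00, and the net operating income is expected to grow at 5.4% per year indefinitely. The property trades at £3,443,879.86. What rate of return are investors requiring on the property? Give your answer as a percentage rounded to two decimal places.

8.83%

D₁ = £112,000.00 × 1.054 = £118,048.0000
P = D₁/(r − g) ⇒ r = D₁/P + g = £118,048.0000/£3,443,879.86 + 0.054 = 0.034278 + 0.054 = 0.088278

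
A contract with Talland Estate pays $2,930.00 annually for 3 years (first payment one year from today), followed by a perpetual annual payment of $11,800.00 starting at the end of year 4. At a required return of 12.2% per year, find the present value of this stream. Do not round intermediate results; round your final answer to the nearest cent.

PV of 3-year annuity: $2,930.00 × [1 − (1+0.122)^−3] / 0.122 = 7013.24999
Perpetuity value at year 3: $11,800.00 / 0.122 = 96721.31148
PV of perpetuity: 96721.31148 / (1+0.122)^3 = 68476.82346
Total PV = 7013.24999 + 68476.82346 = 75490.07345

$75490.07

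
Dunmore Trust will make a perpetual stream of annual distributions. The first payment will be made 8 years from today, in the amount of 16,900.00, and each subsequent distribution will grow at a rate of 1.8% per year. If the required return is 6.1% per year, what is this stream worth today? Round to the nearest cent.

Value at end of year 7: C₁ / (r − g) = 16,900.00 / (0.061 − 0.018) = 393,023.2558
Discount to today: PV = 393,023.2558 / (1 + 0.061)^7 = 393,023.2558 / 1.513588 = 259,663.29

259663.29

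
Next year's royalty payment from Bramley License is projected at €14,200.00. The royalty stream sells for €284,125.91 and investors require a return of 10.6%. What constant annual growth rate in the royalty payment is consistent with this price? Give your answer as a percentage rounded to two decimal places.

P = D₁/(r−g) ⇒ g = r − D₁/P = 0.106 − €14,200.00/€284,125.91 = 0.056022

5.60%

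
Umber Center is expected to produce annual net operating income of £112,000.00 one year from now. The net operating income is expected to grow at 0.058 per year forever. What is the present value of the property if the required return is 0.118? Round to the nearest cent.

£1866666.67

Growing perpetuity: P = D₁ / (r − g) = £112,000.0000 / (0.118 − 0.058) = £1,866,666.67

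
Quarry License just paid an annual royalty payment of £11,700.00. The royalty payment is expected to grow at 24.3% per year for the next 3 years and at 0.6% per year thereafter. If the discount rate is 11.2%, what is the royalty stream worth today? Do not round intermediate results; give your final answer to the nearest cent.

£199126.17

D_1 = 14543.10000
D_2 = 18077.07330
D_3 = 22469.80211
Terminal value at year 3: TV = D_3×(1+g_2)/(r−g_2) = 22604.62092/0.106 = 213251.14080
P_0 = D_1/(1+r)^1 + D_2/(1+r)^2 + D_3/(1+r)^3 + TV/(1+r)^3
    = 13078.32734 + 14619.02957 + 16341.23539 + 155087.57362 = 199126.16592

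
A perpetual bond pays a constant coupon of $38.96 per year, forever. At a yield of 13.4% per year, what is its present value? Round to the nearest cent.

Level perpetuity: PV = C / r = $38.96 / 0.134 = $290.75

$290.75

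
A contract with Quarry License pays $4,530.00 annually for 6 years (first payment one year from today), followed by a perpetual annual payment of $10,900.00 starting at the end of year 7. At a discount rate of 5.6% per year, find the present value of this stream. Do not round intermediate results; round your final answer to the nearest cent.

$162921.95

PV of 6-year annuity: $4,530.00 × [1 − (1+0.056)^−6] / 0.056 = 22558.19783
Perpetuity value at year 6: $10,900.00 / 0.056 = 194642.85714
PV of perpetuity: 194642.85714 / (1+0.056)^6 = 140363.74978
Total PV = 22558.19783 + 140363.74978 = 162921.94761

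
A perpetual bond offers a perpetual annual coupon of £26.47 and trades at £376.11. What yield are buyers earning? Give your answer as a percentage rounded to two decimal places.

P = C/r ⇒ r = C/P = £26.47/£376.11 = 0.070378

7.04%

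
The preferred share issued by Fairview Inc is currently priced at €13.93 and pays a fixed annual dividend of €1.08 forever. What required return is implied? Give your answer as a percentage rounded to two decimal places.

P = C/r ⇒ r = C/P = €1.08/€13.93 = 0.077531

7.75%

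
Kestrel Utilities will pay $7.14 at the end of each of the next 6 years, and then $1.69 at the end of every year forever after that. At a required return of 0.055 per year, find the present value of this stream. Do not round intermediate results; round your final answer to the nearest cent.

$57.95

PV of 6-year annuity: $7.14 × [1 − (1+0.055)^−6] / 0.055 = 35.66809
Perpetuity value at year 6: $1.69 / 0.055 = 30.72727
PV of perpetuity: 30.72727 / (1+0.055)^6 = 22.28483
Total PV = 35.66809 + 22.28483 = 57.95291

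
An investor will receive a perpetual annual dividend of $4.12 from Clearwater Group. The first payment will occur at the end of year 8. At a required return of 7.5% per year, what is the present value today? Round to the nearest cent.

Value at end of year 7: C / r = $4.12 / 0.075 = $54.9333
Discount to today: PV = $54.9333 / (1 + 0.075)^7 = $54.9333 / 1.659049 = $33.11

$33.11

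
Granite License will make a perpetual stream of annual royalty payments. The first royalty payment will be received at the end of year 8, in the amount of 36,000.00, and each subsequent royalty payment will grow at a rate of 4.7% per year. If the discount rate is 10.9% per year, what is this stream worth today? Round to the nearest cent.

Value at end of year 7: C₁ / (r − g) = 36,000.00 / (0.109 − 0.047) = 580,645.1613
Discount to today: PV = 580,645.1613 / (1 + 0.109)^7 = 580,645.1613 / 2.063103 = 281,442.70

281442.70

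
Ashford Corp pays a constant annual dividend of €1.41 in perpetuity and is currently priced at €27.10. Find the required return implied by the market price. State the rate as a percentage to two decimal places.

5.20%

P = C/r ⇒ r = C/P = €1.41/€27.10 = 0.052030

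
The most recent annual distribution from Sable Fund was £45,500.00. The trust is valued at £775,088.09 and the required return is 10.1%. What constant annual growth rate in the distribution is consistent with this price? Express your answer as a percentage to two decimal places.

P = D₀(1+g)/(r−g) ⇒ P(r−g) = D₀(1+g) ⇒ g(P+D₀) = P·r − D₀
g = (P·r − D₀)/(P + D₀) = (£775,088.09×0.101 − £45,500.00) / (£775,088.09 + £45,500.00) = 0.039952

4.00%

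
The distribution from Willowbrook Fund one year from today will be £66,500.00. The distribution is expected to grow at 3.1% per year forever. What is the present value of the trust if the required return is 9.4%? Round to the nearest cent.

£1055555.56

Growing perpetuity: P = D₁ / (r − g) = £66,500.0000 / (0.094 − 0.031) = £1,055,555.56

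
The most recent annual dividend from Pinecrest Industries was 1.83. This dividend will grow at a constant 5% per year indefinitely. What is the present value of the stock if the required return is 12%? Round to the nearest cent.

D₁ = D₀ × (1 + g) = 1.83 × 1.05 = 1.9215
Growing perpetuity: P = D₁ / (r − g) = 1.9215 / (0.12 − 0.05) = 27.45

27.45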